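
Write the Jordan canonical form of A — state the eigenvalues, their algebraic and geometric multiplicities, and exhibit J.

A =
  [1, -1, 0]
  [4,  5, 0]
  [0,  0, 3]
J_2(3) ⊕ J_1(3)

The characteristic polynomial is
  det(x·I − A) = x^3 - 9*x^2 + 27*x - 27 = (x - 3)^3

Eigenvalues and multiplicities (the geometric multiplicity of λ is n − rank(A − λI), which equals the number of Jordan blocks for λ):
  λ = 3: algebraic multiplicity = 3, geometric multiplicity = 2

Determining the block sizes for each eigenvalue:
  λ = 3: 2 blocks summing to 3 forces exactly one block of size 2 and the rest size 1 → block sizes [2, 1]

Assembling the blocks gives a Jordan form
J =
  [3, 1, 0]
  [0, 3, 0]
  [0, 0, 3]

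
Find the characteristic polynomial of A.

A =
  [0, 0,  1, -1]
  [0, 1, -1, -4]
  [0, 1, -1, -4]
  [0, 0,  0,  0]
x^4

Expanding det(x·I − A) (e.g. by cofactor expansion or by noting that A is similar to its Jordan form J, which has the same characteristic polynomial as A) gives
  χ_A(x) = x^4
which factors as x^4. The eigenvalues (with algebraic multiplicities) are λ = 0 with multiplicity 4.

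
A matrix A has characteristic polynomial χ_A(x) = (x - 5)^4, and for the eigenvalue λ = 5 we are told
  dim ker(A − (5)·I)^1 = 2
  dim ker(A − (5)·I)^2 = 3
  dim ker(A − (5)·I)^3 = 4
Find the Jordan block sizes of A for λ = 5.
Block sizes for λ = 5: [3, 1]

From the dimensions of kernels of powers, the number of Jordan blocks of size at least j is d_j − d_{j−1} where d_j = dim ker(N^j) (with d_0 = 0). Computing the differences gives [2, 1, 1].
The number of blocks of size exactly k is (#blocks of size ≥ k) − (#blocks of size ≥ k + 1), so the partition is: 1 block(s) of size 1, 1 block(s) of size 3.
In nonincreasing order the block sizes are [3, 1].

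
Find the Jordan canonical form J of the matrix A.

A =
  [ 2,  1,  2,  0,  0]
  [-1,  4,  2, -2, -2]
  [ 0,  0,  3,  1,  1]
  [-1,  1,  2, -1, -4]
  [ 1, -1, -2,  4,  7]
J_2(3) ⊕ J_2(3) ⊕ J_1(3)

The characteristic polynomial is
  det(x·I − A) = x^5 - 15*x^4 + 90*x^3 - 270*x^2 + 405*x - 243 = (x - 3)^5

Eigenvalues and multiplicities (the geometric multiplicity of λ is n − rank(A − λI), which equals the number of Jordan blocks for λ):
  λ = 3: algebraic multiplicity = 5, geometric multiplicity = 3

Determining the block sizes for each eigenvalue:
  λ = 3: with am = 5 and gm = 3, the partition is not yet determined (e.g. several partitions of 5 into 3 parts exist). Let N = A − (3)·I. Computing rank(N^1) = 2, rank(N^2) = 0; the number of blocks of size ≥ j is rank(N^{j−1}) − rank(N^j), giving [3, 2]. So we have 2 block(s) of size 2, 1 block(s) of size 1 → block sizes [2, 2, 1]

Assembling the blocks gives a Jordan form
J =
  [3, 1, 0, 0, 0]
  [0, 3, 0, 0, 0]
  [0, 0, 3, 1, 0]
  [0, 0, 0, 3, 0]
  [0, 0, 0, 0, 3]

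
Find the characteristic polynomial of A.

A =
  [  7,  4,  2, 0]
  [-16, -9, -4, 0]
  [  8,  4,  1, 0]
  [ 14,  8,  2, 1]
x^4 - 2*x^2 + 1

Expanding det(x·I − A) (e.g. by cofactor expansion or by noting that A is similar to its Jordan form J, which has the same characteristic polynomial as A) gives
  χ_A(x) = x^4 - 2*x^2 + 1
which factors as (x - 1)^2*(x + 1)^2. The eigenvalues (with algebraic multiplicities) are λ = -1 with multiplicity 2, λ = 1 with multiplicity 2.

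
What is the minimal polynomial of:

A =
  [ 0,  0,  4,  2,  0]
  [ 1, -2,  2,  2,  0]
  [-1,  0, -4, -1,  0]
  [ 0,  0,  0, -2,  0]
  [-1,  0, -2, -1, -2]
x^2 + 4*x + 4

The characteristic polynomial is χ_A(x) = (x + 2)^5, so the eigenvalues are known. The minimal polynomial is
  m_A(x) = Π_λ (x − λ)^{k_λ}
where k_λ is the size of the *largest* Jordan block for λ (equivalently, the smallest k with (A − λI)^k v = 0 for every generalised eigenvector v of λ).

  λ = -2: largest Jordan block has size 2, contributing (x + 2)^2

So m_A(x) = (x + 2)^2 = x^2 + 4*x + 4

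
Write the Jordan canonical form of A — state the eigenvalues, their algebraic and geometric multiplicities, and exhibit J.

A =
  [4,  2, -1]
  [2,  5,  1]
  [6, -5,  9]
J_3(6)

The characteristic polynomial is
  det(x·I − A) = x^3 - 18*x^2 + 108*x - 216 = (x - 6)^3

Eigenvalues and multiplicities (the geometric multiplicity of λ is n − rank(A − λI), which equals the number of Jordan blocks for λ):
  λ = 6: algebraic multiplicity = 3, geometric multiplicity = 1

Determining the block sizes for each eigenvalue:
  λ = 6: one block (gm = 1), so the single block has size am = 3 → block sizes [3]

Assembling the blocks gives a Jordan form
J =
  [6, 1, 0]
  [0, 6, 1]
  [0, 0, 6]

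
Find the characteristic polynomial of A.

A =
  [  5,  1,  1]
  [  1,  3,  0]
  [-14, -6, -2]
x^3 - 6*x^2 + 12*x - 8

Expanding det(x·I − A) (e.g. by cofactor expansion or by noting that A is similar to its Jordan form J, which has the same characteristic polynomial as A) gives
  χ_A(x) = x^3 - 6*x^2 + 12*x - 8
which factors as (x - 2)^3. The eigenvalues (with algebraic multiplicities) are λ = 2 with multiplicity 3.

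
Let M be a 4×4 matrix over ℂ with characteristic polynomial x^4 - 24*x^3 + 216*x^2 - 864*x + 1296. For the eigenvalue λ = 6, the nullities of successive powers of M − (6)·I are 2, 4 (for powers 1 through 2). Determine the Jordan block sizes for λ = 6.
Block sizes for λ = 6: [2, 2]

From the dimensions of kernels of powers, the number of Jordan blocks of size at least j is d_j − d_{j−1} where d_j = dim ker(N^j) (with d_0 = 0). Computing the differences gives [2, 2].
The number of blocks of size exactly k is (#blocks of size ≥ k) − (#blocks of size ≥ k + 1), so the partition is: 2 block(s) of size 2.
In nonincreasing order the block sizes are [2, 2].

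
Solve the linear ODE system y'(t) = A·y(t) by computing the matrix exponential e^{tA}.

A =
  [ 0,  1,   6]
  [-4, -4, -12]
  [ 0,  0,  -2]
e^{tA} =
  [2*t*exp(-2*t) + exp(-2*t), t*exp(-2*t), 6*t*exp(-2*t)]
  [-4*t*exp(-2*t), -2*t*exp(-2*t) + exp(-2*t), -12*t*exp(-2*t)]
  [0, 0, exp(-2*t)]

Strategy: write A = P · J · P⁻¹ where J is a Jordan canonical form, so e^{tA} = P · e^{tJ} · P⁻¹, and e^{tJ} can be computed block-by-block.

A has Jordan form
J =
  [-2,  1,  0]
  [ 0, -2,  0]
  [ 0,  0, -2]
(up to reordering of blocks).

Per-block formulas:
  For a 1×1 block at λ = -2: exp(t · [-2]) = [e^(-2t)].
  For a 2×2 Jordan block J_2(-2): exp(t · J_2(-2)) = e^(-2t)·(I + t·N), where N is the 2×2 nilpotent shift.

After assembling e^{tJ} and conjugating by P, we get:

e^{tA} =
  [2*t*exp(-2*t) + exp(-2*t), t*exp(-2*t), 6*t*exp(-2*t)]
  [-4*t*exp(-2*t), -2*t*exp(-2*t) + exp(-2*t), -12*t*exp(-2*t)]
  [0, 0, exp(-2*t)]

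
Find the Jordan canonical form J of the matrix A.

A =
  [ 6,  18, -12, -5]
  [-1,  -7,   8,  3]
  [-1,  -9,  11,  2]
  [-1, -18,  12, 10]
J_2(5) ⊕ J_2(5)

The characteristic polynomial is
  det(x·I − A) = x^4 - 20*x^3 + 150*x^2 - 500*x + 625 = (x - 5)^4

Eigenvalues and multiplicities (the geometric multiplicity of λ is n − rank(A − λI), which equals the number of Jordan blocks for λ):
  λ = 5: algebraic multiplicity = 4, geometric multiplicity = 2

Determining the block sizes for each eigenvalue:
  λ = 5: with am = 4 and gm = 2, the partition is not yet determined (e.g. several partitions of 4 into 2 parts exist). Let N = A − (5)·I. Computing rank(N^1) = 2, rank(N^2) = 0; the number of blocks of size ≥ j is rank(N^{j−1}) − rank(N^j), giving [2, 2]. So we have 2 block(s) of size 2 → block sizes [2, 2]

Assembling the blocks gives a Jordan form
J =
  [5, 1, 0, 0]
  [0, 5, 0, 0]
  [0, 0, 5, 1]
  [0, 0, 0, 5]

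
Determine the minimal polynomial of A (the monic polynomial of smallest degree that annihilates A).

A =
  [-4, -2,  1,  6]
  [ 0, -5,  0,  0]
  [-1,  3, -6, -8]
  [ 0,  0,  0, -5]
x^3 + 15*x^2 + 75*x + 125

The characteristic polynomial is χ_A(x) = (x + 5)^4, so the eigenvalues are known. The minimal polynomial is
  m_A(x) = Π_λ (x − λ)^{k_λ}
where k_λ is the size of the *largest* Jordan block for λ (equivalently, the smallest k with (A − λI)^k v = 0 for every generalised eigenvector v of λ).

  λ = -5: largest Jordan block has size 3, contributing (x + 5)^3

So m_A(x) = (x + 5)^3 = x^3 + 15*x^2 + 75*x + 125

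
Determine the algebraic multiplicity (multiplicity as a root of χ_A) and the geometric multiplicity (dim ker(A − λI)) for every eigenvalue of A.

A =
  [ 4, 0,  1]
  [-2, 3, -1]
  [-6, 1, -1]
λ = 2: alg = 3, geom = 1

Step 1 — factor the characteristic polynomial to read off the algebraic multiplicities:
  χ_A(x) = (x - 2)^3

Step 2 — compute geometric multiplicities via the rank-nullity identity g(λ) = n − rank(A − λI):
  rank(A − (2)·I) = 2, so dim ker(A − (2)·I) = n − 2 = 1

Summary:
  λ = 2: algebraic multiplicity = 3, geometric multiplicity = 1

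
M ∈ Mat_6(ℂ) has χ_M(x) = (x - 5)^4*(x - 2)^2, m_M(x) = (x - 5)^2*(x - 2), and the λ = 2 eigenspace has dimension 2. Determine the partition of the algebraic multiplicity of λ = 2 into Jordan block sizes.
Block sizes for λ = 2: [1, 1]

Step 1 — from the characteristic polynomial, algebraic multiplicity of λ = 2 is 2. From dim ker(M − (2)·I) = 2, there are exactly 2 Jordan blocks for λ = 2.
Step 2 — from the minimal polynomial, the factor (x − 2) tells us the largest block for λ = 2 has size 1.
Step 3 — with total size 2, 2 blocks, and largest block 1, the block sizes (in nonincreasing order) are [1, 1].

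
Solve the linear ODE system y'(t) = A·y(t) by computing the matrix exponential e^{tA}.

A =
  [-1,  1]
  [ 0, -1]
e^{tA} =
  [exp(-t), t*exp(-t)]
  [0, exp(-t)]

Strategy: write A = P · J · P⁻¹ where J is a Jordan canonical form, so e^{tA} = P · e^{tJ} · P⁻¹, and e^{tJ} can be computed block-by-block.

A has Jordan form
J =
  [-1,  1]
  [ 0, -1]
(up to reordering of blocks).

Per-block formulas:
  For a 2×2 Jordan block J_2(-1): exp(t · J_2(-1)) = e^(-1t)·(I + t·N), where N is the 2×2 nilpotent shift.

After assembling e^{tJ} and conjugating by P, we get:

e^{tA} =
  [exp(-t), t*exp(-t)]
  [0, exp(-t)]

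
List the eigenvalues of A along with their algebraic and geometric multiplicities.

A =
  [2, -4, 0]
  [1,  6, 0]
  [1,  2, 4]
λ = 4: alg = 3, geom = 2

Step 1 — factor the characteristic polynomial to read off the algebraic multiplicities:
  χ_A(x) = (x - 4)^3

Step 2 — compute geometric multiplicities via the rank-nullity identity g(λ) = n − rank(A − λI):
  rank(A − (4)·I) = 1, so dim ker(A − (4)·I) = n − 1 = 2

Summary:
  λ = 4: algebraic multiplicity = 3, geometric multiplicity = 2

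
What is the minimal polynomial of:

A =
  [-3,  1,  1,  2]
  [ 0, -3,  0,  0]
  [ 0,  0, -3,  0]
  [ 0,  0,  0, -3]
x^2 + 6*x + 9

The characteristic polynomial is χ_A(x) = (x + 3)^4, so the eigenvalues are known. The minimal polynomial is
  m_A(x) = Π_λ (x − λ)^{k_λ}
where k_λ is the size of the *largest* Jordan block for λ (equivalently, the smallest k with (A − λI)^k v = 0 for every generalised eigenvector v of λ).

  λ = -3: largest Jordan block has size 2, contributing (x + 3)^2

So m_A(x) = (x + 3)^2 = x^2 + 6*x + 9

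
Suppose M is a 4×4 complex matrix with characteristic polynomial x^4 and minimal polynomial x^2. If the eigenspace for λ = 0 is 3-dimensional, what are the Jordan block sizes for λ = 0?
Block sizes for λ = 0: [2, 1, 1]

Step 1 — from the characteristic polynomial, algebraic multiplicity of λ = 0 is 4. From dim ker(M − (0)·I) = 3, there are exactly 3 Jordan blocks for λ = 0.
Step 2 — from the minimal polynomial, the factor (x − 0)^2 tells us the largest block for λ = 0 has size 2.
Step 3 — with total size 4, 3 blocks, and largest block 2, the block sizes (in nonincreasing order) are [2, 1, 1].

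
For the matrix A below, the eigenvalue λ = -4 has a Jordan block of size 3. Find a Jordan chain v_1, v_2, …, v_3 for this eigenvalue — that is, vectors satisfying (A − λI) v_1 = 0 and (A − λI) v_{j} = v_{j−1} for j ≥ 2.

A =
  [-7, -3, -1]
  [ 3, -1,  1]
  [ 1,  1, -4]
A Jordan chain for λ = -4 of length 3:
v_1 = (-1, 1, 0)ᵀ
v_2 = (-3, 3, 1)ᵀ
v_3 = (1, 0, 0)ᵀ

Let N = A − (-4)·I. We want v_3 with N^3 v_3 = 0 but N^2 v_3 ≠ 0; then v_{j-1} := N · v_j for j = 3, …, 2.

Pick v_3 = (1, 0, 0)ᵀ.
Then v_2 = N · v_3 = (-3, 3, 1)ᵀ.
Then v_1 = N · v_2 = (-1, 1, 0)ᵀ.

Sanity check: (A − (-4)·I) v_1 = (0, 0, 0)ᵀ = 0. ✓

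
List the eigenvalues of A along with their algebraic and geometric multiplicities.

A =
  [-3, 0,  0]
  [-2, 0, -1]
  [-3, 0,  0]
λ = -3: alg = 1, geom = 1; λ = 0: alg = 2, geom = 1

Step 1 — factor the characteristic polynomial to read off the algebraic multiplicities:
  χ_A(x) = x^2*(x + 3)

Step 2 — compute geometric multiplicities via the rank-nullity identity g(λ) = n − rank(A − λI):
  rank(A − (-3)·I) = 2, so dim ker(A − (-3)·I) = n − 2 = 1
  rank(A − (0)·I) = 2, so dim ker(A − (0)·I) = n − 2 = 1

Summary:
  λ = -3: algebraic multiplicity = 1, geometric multiplicity = 1
  λ = 0: algebraic multiplicity = 2, geometric multiplicity = 1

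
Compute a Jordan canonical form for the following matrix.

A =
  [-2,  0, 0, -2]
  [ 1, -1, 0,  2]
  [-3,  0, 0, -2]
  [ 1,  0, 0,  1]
J_1(-1) ⊕ J_1(-1) ⊕ J_2(0)

The characteristic polynomial is
  det(x·I − A) = x^4 + 2*x^3 + x^2 = x^2*(x + 1)^2

Eigenvalues and multiplicities (the geometric multiplicity of λ is n − rank(A − λI), which equals the number of Jordan blocks for λ):
  λ = -1: algebraic multiplicity = 2, geometric multiplicity = 2
  λ = 0: algebraic multiplicity = 2, geometric multiplicity = 1

Determining the block sizes for each eigenvalue:
  λ = -1: gm = am = 2, so every block has size 1 → block sizes [1, 1]
  λ = 0: one block (gm = 1), so the single block has size am = 2 → block sizes [2]

Assembling the blocks gives a Jordan form
J =
  [-1,  0, 0, 0]
  [ 0, -1, 0, 0]
  [ 0,  0, 0, 1]
  [ 0,  0, 0, 0]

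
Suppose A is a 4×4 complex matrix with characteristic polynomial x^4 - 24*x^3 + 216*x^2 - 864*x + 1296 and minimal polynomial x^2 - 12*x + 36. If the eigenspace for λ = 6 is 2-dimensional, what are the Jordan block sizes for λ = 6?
Block sizes for λ = 6: [2, 2]

Step 1 — from the characteristic polynomial, algebraic multiplicity of λ = 6 is 4. From dim ker(A − (6)·I) = 2, there are exactly 2 Jordan blocks for λ = 6.
Step 2 — from the minimal polynomial, the factor (x − 6)^2 tells us the largest block for λ = 6 has size 2.
Step 3 — with total size 4, 2 blocks, and largest block 2, the block sizes (in nonincreasing order) are [2, 2].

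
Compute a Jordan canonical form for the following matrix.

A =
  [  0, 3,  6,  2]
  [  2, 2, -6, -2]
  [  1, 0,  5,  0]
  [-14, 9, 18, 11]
J_2(4) ⊕ J_1(5) ⊕ J_1(5)

The characteristic polynomial is
  det(x·I − A) = x^4 - 18*x^3 + 121*x^2 - 360*x + 400 = (x - 5)^2*(x - 4)^2

Eigenvalues and multiplicities (the geometric multiplicity of λ is n − rank(A − λI), which equals the number of Jordan blocks for λ):
  λ = 4: algebraic multiplicity = 2, geometric multiplicity = 1
  λ = 5: algebraic multiplicity = 2, geometric multiplicity = 2

Determining the block sizes for each eigenvalue:
  λ = 4: one block (gm = 1), so the single block has size am = 2 → block sizes [2]
  λ = 5: gm = am = 2, so every block has size 1 → block sizes [1, 1]

Assembling the blocks gives a Jordan form
J =
  [4, 1, 0, 0]
  [0, 4, 0, 0]
  [0, 0, 5, 0]
  [0, 0, 0, 5]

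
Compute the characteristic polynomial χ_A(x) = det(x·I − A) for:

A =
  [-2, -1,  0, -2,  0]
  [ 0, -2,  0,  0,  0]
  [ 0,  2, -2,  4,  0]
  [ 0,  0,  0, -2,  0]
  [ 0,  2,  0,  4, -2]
x^5 + 10*x^4 + 40*x^3 + 80*x^2 + 80*x + 32

Expanding det(x·I − A) (e.g. by cofactor expansion or by noting that A is similar to its Jordan form J, which has the same characteristic polynomial as A) gives
  χ_A(x) = x^5 + 10*x^4 + 40*x^3 + 80*x^2 + 80*x + 32
which factors as (x + 2)^5. The eigenvalues (with algebraic multiplicities) are λ = -2 with multiplicity 5.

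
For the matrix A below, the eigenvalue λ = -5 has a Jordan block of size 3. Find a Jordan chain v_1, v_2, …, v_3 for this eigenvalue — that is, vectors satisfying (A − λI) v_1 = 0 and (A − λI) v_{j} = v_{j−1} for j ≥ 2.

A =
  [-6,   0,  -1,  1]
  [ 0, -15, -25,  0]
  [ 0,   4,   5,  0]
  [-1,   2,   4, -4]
A Jordan chain for λ = -5 of length 3:
v_1 = (-2, 0, 0, -2)ᵀ
v_2 = (0, -10, 4, 2)ᵀ
v_3 = (0, 1, 0, 0)ᵀ

Let N = A − (-5)·I. We want v_3 with N^3 v_3 = 0 but N^2 v_3 ≠ 0; then v_{j-1} := N · v_j for j = 3, …, 2.

Pick v_3 = (0, 1, 0, 0)ᵀ.
Then v_2 = N · v_3 = (0, -10, 4, 2)ᵀ.
Then v_1 = N · v_2 = (-2, 0, 0, -2)ᵀ.

Sanity check: (A − (-5)·I) v_1 = (0, 0, 0, 0)ᵀ = 0. ✓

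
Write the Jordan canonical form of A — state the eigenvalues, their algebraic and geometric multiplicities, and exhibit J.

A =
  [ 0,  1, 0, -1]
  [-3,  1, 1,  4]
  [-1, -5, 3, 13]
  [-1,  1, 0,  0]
J_3(1) ⊕ J_1(1)

The characteristic polynomial is
  det(x·I − A) = x^4 - 4*x^3 + 6*x^2 - 4*x + 1 = (x - 1)^4

Eigenvalues and multiplicities (the geometric multiplicity of λ is n − rank(A − λI), which equals the number of Jordan blocks for λ):
  λ = 1: algebraic multiplicity = 4, geometric multiplicity = 2

Determining the block sizes for each eigenvalue:
  λ = 1: with am = 4 and gm = 2, the partition is not yet determined (e.g. several partitions of 4 into 2 parts exist). Let N = A − (1)·I. Computing rank(N^1) = 2, rank(N^2) = 1, rank(N^3) = 0; the number of blocks of size ≥ j is rank(N^{j−1}) − rank(N^j), giving [2, 1, 1]. So we have 1 block(s) of size 3, 1 block(s) of size 1 → block sizes [3, 1]

Assembling the blocks gives a Jordan form
J =
  [1, 1, 0, 0]
  [0, 1, 1, 0]
  [0, 0, 1, 0]
  [0, 0, 0, 1]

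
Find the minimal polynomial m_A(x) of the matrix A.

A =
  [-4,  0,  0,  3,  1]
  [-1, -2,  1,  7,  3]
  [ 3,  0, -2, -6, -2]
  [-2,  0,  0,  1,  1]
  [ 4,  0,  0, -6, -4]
x^4 + 9*x^3 + 30*x^2 + 44*x + 24

The characteristic polynomial is χ_A(x) = (x + 2)^4*(x + 3), so the eigenvalues are known. The minimal polynomial is
  m_A(x) = Π_λ (x − λ)^{k_λ}
where k_λ is the size of the *largest* Jordan block for λ (equivalently, the smallest k with (A − λI)^k v = 0 for every generalised eigenvector v of λ).

  λ = -3: largest Jordan block has size 1, contributing (x + 3)
  λ = -2: largest Jordan block has size 3, contributing (x + 2)^3

So m_A(x) = (x + 2)^3*(x + 3) = x^4 + 9*x^3 + 30*x^2 + 44*x + 24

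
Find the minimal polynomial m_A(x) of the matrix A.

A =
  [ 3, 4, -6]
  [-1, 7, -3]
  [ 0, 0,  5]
x^2 - 10*x + 25

The characteristic polynomial is χ_A(x) = (x - 5)^3, so the eigenvalues are known. The minimal polynomial is
  m_A(x) = Π_λ (x − λ)^{k_λ}
where k_λ is the size of the *largest* Jordan block for λ (equivalently, the smallest k with (A − λI)^k v = 0 for every generalised eigenvector v of λ).

  λ = 5: largest Jordan block has size 2, contributing (x − 5)^2

So m_A(x) = (x - 5)^2 = x^2 - 10*x + 25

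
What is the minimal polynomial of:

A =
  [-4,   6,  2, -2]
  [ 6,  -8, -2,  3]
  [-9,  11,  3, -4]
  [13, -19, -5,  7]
x^4 + 2*x^3

The characteristic polynomial is χ_A(x) = x^3*(x + 2), so the eigenvalues are known. The minimal polynomial is
  m_A(x) = Π_λ (x − λ)^{k_λ}
where k_λ is the size of the *largest* Jordan block for λ (equivalently, the smallest k with (A − λI)^k v = 0 for every generalised eigenvector v of λ).

  λ = -2: largest Jordan block has size 1, contributing (x + 2)
  λ = 0: largest Jordan block has size 3, contributing (x − 0)^3

So m_A(x) = x^3*(x + 2) = x^4 + 2*x^3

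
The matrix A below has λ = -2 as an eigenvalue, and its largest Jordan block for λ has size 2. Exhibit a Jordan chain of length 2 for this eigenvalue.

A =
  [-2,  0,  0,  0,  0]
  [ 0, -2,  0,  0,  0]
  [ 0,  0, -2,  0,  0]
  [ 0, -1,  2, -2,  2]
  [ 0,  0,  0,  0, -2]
A Jordan chain for λ = -2 of length 2:
v_1 = (0, 0, 0, -1, 0)ᵀ
v_2 = (0, 1, 0, 0, 0)ᵀ

Let N = A − (-2)·I. We want v_2 with N^2 v_2 = 0 but N^1 v_2 ≠ 0; then v_{j-1} := N · v_j for j = 2, …, 2.

Pick v_2 = (0, 1, 0, 0, 0)ᵀ.
Then v_1 = N · v_2 = (0, 0, 0, -1, 0)ᵀ.

Sanity check: (A − (-2)·I) v_1 = (0, 0, 0, 0, 0)ᵀ = 0. ✓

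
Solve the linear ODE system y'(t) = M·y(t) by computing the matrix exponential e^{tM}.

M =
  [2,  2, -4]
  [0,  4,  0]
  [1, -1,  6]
e^{tM} =
  [-2*t*exp(4*t) + exp(4*t), 2*t*exp(4*t), -4*t*exp(4*t)]
  [0, exp(4*t), 0]
  [t*exp(4*t), -t*exp(4*t), 2*t*exp(4*t) + exp(4*t)]

Strategy: write M = P · J · P⁻¹ where J is a Jordan canonical form, so e^{tM} = P · e^{tJ} · P⁻¹, and e^{tJ} can be computed block-by-block.

M has Jordan form
J =
  [4, 1, 0]
  [0, 4, 0]
  [0, 0, 4]
(up to reordering of blocks).

Per-block formulas:
  For a 2×2 Jordan block J_2(4): exp(t · J_2(4)) = e^(4t)·(I + t·N), where N is the 2×2 nilpotent shift.
  For a 1×1 block at λ = 4: exp(t · [4]) = [e^(4t)].

After assembling e^{tJ} and conjugating by P, we get:

e^{tM} =
  [-2*t*exp(4*t) + exp(4*t), 2*t*exp(4*t), -4*t*exp(4*t)]
  [0, exp(4*t), 0]
  [t*exp(4*t), -t*exp(4*t), 2*t*exp(4*t) + exp(4*t)]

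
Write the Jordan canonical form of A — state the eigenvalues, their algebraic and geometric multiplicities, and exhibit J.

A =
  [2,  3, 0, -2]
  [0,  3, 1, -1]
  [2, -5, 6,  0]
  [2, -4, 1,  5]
J_3(4) ⊕ J_1(4)

The characteristic polynomial is
  det(x·I − A) = x^4 - 16*x^3 + 96*x^2 - 256*x + 256 = (x - 4)^4

Eigenvalues and multiplicities (the geometric multiplicity of λ is n − rank(A − λI), which equals the number of Jordan blocks for λ):
  λ = 4: algebraic multiplicity = 4, geometric multiplicity = 2

Determining the block sizes for each eigenvalue:
  λ = 4: with am = 4 and gm = 2, the partition is not yet determined (e.g. several partitions of 4 into 2 parts exist). Let N = A − (4)·I. Computing rank(N^1) = 2, rank(N^2) = 1, rank(N^3) = 0; the number of blocks of size ≥ j is rank(N^{j−1}) − rank(N^j), giving [2, 1, 1]. So we have 1 block(s) of size 3, 1 block(s) of size 1 → block sizes [3, 1]

Assembling the blocks gives a Jordan form
J =
  [4, 1, 0, 0]
  [0, 4, 1, 0]
  [0, 0, 4, 0]
  [0, 0, 0, 4]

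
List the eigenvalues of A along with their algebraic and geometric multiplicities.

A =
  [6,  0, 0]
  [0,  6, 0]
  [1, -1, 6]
λ = 6: alg = 3, geom = 2

Step 1 — factor the characteristic polynomial to read off the algebraic multiplicities:
  χ_A(x) = (x - 6)^3

Step 2 — compute geometric multiplicities via the rank-nullity identity g(λ) = n − rank(A − λI):
  rank(A − (6)·I) = 1, so dim ker(A − (6)·I) = n − 1 = 2

Summary:
  λ = 6: algebraic multiplicity = 3, geometric multiplicity = 2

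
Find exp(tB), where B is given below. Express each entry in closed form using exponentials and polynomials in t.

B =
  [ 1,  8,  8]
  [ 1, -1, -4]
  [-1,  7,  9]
e^{tB} =
  [2*t^2*exp(3*t) - 2*t*exp(3*t) + exp(3*t), 4*t^2*exp(3*t) + 8*t*exp(3*t), 8*t*exp(3*t)]
  [-t^2*exp(3*t) + t*exp(3*t), -2*t^2*exp(3*t) - 4*t*exp(3*t) + exp(3*t), -4*t*exp(3*t)]
  [3*t^2*exp(3*t)/2 - t*exp(3*t), 3*t^2*exp(3*t) + 7*t*exp(3*t), 6*t*exp(3*t) + exp(3*t)]

Strategy: write B = P · J · P⁻¹ where J is a Jordan canonical form, so e^{tB} = P · e^{tJ} · P⁻¹, and e^{tJ} can be computed block-by-block.

B has Jordan form
J =
  [3, 1, 0]
  [0, 3, 1]
  [0, 0, 3]
(up to reordering of blocks).

Per-block formulas:
  For a 3×3 Jordan block J_3(3): exp(t · J_3(3)) = e^(3t)·(I + t·N + (t^2/2)·N^2), where N is the 3×3 nilpotent shift.

After assembling e^{tJ} and conjugating by P, we get:

e^{tB} =
  [2*t^2*exp(3*t) - 2*t*exp(3*t) + exp(3*t), 4*t^2*exp(3*t) + 8*t*exp(3*t), 8*t*exp(3*t)]
  [-t^2*exp(3*t) + t*exp(3*t), -2*t^2*exp(3*t) - 4*t*exp(3*t) + exp(3*t), -4*t*exp(3*t)]
  [3*t^2*exp(3*t)/2 - t*exp(3*t), 3*t^2*exp(3*t) + 7*t*exp(3*t), 6*t*exp(3*t) + exp(3*t)]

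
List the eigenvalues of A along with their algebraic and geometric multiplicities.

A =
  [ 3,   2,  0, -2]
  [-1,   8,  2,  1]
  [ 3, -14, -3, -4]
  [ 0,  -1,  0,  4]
λ = 3: alg = 4, geom = 2

Step 1 — factor the characteristic polynomial to read off the algebraic multiplicities:
  χ_A(x) = (x - 3)^4

Step 2 — compute geometric multiplicities via the rank-nullity identity g(λ) = n − rank(A − λI):
  rank(A − (3)·I) = 2, so dim ker(A − (3)·I) = n − 2 = 2

Summary:
  λ = 3: algebraic multiplicity = 4, geometric multiplicity = 2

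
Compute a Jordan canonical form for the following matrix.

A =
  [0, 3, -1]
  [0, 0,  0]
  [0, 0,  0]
J_2(0) ⊕ J_1(0)

The characteristic polynomial is
  det(x·I − A) = x^3

Eigenvalues and multiplicities (the geometric multiplicity of λ is n − rank(A − λI), which equals the number of Jordan blocks for λ):
  λ = 0: algebraic multiplicity = 3, geometric multiplicity = 2

Determining the block sizes for each eigenvalue:
  λ = 0: 2 blocks summing to 3 forces exactly one block of size 2 and the rest size 1 → block sizes [2, 1]

Assembling the blocks gives a Jordan form
J =
  [0, 1, 0]
  [0, 0, 0]
  [0, 0, 0]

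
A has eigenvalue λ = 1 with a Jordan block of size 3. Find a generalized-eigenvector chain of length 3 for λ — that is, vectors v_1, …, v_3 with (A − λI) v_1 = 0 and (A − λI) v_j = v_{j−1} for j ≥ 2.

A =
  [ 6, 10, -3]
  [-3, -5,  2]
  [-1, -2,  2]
A Jordan chain for λ = 1 of length 3:
v_1 = (-2, 1, 0)ᵀ
v_2 = (5, -3, -1)ᵀ
v_3 = (1, 0, 0)ᵀ

Let N = A − (1)·I. We want v_3 with N^3 v_3 = 0 but N^2 v_3 ≠ 0; then v_{j-1} := N · v_j for j = 3, …, 2.

Pick v_3 = (1, 0, 0)ᵀ.
Then v_2 = N · v_3 = (5, -3, -1)ᵀ.
Then v_1 = N · v_2 = (-2, 1, 0)ᵀ.

Sanity check: (A − (1)·I) v_1 = (0, 0, 0)ᵀ = 0. ✓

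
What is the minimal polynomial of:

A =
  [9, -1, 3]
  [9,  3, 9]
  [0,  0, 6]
x^2 - 12*x + 36

The characteristic polynomial is χ_A(x) = (x - 6)^3, so the eigenvalues are known. The minimal polynomial is
  m_A(x) = Π_λ (x − λ)^{k_λ}
where k_λ is the size of the *largest* Jordan block for λ (equivalently, the smallest k with (A − λI)^k v = 0 for every generalised eigenvector v of λ).

  λ = 6: largest Jordan block has size 2, contributing (x − 6)^2

So m_A(x) = (x - 6)^2 = x^2 - 12*x + 36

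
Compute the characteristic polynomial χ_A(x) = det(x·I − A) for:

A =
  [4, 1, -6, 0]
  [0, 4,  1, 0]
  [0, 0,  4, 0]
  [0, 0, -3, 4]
x^4 - 16*x^3 + 96*x^2 - 256*x + 256

Expanding det(x·I − A) (e.g. by cofactor expansion or by noting that A is similar to its Jordan form J, which has the same characteristic polynomial as A) gives
  χ_A(x) = x^4 - 16*x^3 + 96*x^2 - 256*x + 256
which factors as (x - 4)^4. The eigenvalues (with algebraic multiplicities) are λ = 4 with multiplicity 4.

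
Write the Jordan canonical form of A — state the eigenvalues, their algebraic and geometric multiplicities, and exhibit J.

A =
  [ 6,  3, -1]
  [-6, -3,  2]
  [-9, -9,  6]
J_2(3) ⊕ J_1(3)

The characteristic polynomial is
  det(x·I − A) = x^3 - 9*x^2 + 27*x - 27 = (x - 3)^3

Eigenvalues and multiplicities (the geometric multiplicity of λ is n − rank(A − λI), which equals the number of Jordan blocks for λ):
  λ = 3: algebraic multiplicity = 3, geometric multiplicity = 2

Determining the block sizes for each eigenvalue:
  λ = 3: 2 blocks summing to 3 forces exactly one block of size 2 and the rest size 1 → block sizes [2, 1]

Assembling the blocks gives a Jordan form
J =
  [3, 1, 0]
  [0, 3, 0]
  [0, 0, 3]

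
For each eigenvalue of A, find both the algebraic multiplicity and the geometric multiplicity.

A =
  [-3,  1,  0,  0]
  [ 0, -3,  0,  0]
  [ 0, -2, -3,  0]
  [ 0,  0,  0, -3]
λ = -3: alg = 4, geom = 3

Step 1 — factor the characteristic polynomial to read off the algebraic multiplicities:
  χ_A(x) = (x + 3)^4

Step 2 — compute geometric multiplicities via the rank-nullity identity g(λ) = n − rank(A − λI):
  rank(A − (-3)·I) = 1, so dim ker(A − (-3)·I) = n − 1 = 3

Summary:
  λ = -3: algebraic multiplicity = 4, geometric multiplicity = 3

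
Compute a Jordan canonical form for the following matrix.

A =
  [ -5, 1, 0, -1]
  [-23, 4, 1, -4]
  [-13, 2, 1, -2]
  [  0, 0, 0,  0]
J_3(0) ⊕ J_1(0)

The characteristic polynomial is
  det(x·I − A) = x^4

Eigenvalues and multiplicities (the geometric multiplicity of λ is n − rank(A − λI), which equals the number of Jordan blocks for λ):
  λ = 0: algebraic multiplicity = 4, geometric multiplicity = 2

Determining the block sizes for each eigenvalue:
  λ = 0: with am = 4 and gm = 2, the partition is not yet determined (e.g. several partitions of 4 into 2 parts exist). Let N = A − (0)·I. Computing rank(N^1) = 2, rank(N^2) = 1, rank(N^3) = 0; the number of blocks of size ≥ j is rank(N^{j−1}) − rank(N^j), giving [2, 1, 1]. So we have 1 block(s) of size 3, 1 block(s) of size 1 → block sizes [3, 1]

Assembling the blocks gives a Jordan form
J =
  [0, 1, 0, 0]
  [0, 0, 1, 0]
  [0, 0, 0, 0]
  [0, 0, 0, 0]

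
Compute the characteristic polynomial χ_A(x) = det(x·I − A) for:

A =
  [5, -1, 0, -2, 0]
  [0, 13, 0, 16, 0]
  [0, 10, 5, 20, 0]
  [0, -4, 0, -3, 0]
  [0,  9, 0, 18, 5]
x^5 - 25*x^4 + 250*x^3 - 1250*x^2 + 3125*x - 3125

Expanding det(x·I − A) (e.g. by cofactor expansion or by noting that A is similar to its Jordan form J, which has the same characteristic polynomial as A) gives
  χ_A(x) = x^5 - 25*x^4 + 250*x^3 - 1250*x^2 + 3125*x - 3125
which factors as (x - 5)^5. The eigenvalues (with algebraic multiplicities) are λ = 5 with multiplicity 5.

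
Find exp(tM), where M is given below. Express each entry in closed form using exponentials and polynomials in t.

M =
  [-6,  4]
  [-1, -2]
e^{tM} =
  [-2*t*exp(-4*t) + exp(-4*t), 4*t*exp(-4*t)]
  [-t*exp(-4*t), 2*t*exp(-4*t) + exp(-4*t)]

Strategy: write M = P · J · P⁻¹ where J is a Jordan canonical form, so e^{tM} = P · e^{tJ} · P⁻¹, and e^{tJ} can be computed block-by-block.

M has Jordan form
J =
  [-4,  1]
  [ 0, -4]
(up to reordering of blocks).

Per-block formulas:
  For a 2×2 Jordan block J_2(-4): exp(t · J_2(-4)) = e^(-4t)·(I + t·N), where N is the 2×2 nilpotent shift.

After assembling e^{tJ} and conjugating by P, we get:

e^{tM} =
  [-2*t*exp(-4*t) + exp(-4*t), 4*t*exp(-4*t)]
  [-t*exp(-4*t), 2*t*exp(-4*t) + exp(-4*t)]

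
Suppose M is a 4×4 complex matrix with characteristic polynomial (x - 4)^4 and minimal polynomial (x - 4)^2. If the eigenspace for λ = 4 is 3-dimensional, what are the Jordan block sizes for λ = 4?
Block sizes for λ = 4: [2, 1, 1]

Step 1 — from the characteristic polynomial, algebraic multiplicity of λ = 4 is 4. From dim ker(M − (4)·I) = 3, there are exactly 3 Jordan blocks for λ = 4.
Step 2 — from the minimal polynomial, the factor (x − 4)^2 tells us the largest block for λ = 4 has size 2.
Step 3 — with total size 4, 3 blocks, and largest block 2, the block sizes (in nonincreasing order) are [2, 1, 1].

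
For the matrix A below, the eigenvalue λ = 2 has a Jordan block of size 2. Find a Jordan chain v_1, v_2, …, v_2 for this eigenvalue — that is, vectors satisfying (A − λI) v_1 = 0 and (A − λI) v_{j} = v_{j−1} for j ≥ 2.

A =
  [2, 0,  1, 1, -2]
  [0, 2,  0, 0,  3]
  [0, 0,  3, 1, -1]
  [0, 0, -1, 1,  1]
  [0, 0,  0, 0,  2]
A Jordan chain for λ = 2 of length 2:
v_1 = (1, 0, 1, -1, 0)ᵀ
v_2 = (0, 0, 1, 0, 0)ᵀ

Let N = A − (2)·I. We want v_2 with N^2 v_2 = 0 but N^1 v_2 ≠ 0; then v_{j-1} := N · v_j for j = 2, …, 2.

Pick v_2 = (0, 0, 1, 0, 0)ᵀ.
Then v_1 = N · v_2 = (1, 0, 1, -1, 0)ᵀ.

Sanity check: (A − (2)·I) v_1 = (0, 0, 0, 0, 0)ᵀ = 0. ✓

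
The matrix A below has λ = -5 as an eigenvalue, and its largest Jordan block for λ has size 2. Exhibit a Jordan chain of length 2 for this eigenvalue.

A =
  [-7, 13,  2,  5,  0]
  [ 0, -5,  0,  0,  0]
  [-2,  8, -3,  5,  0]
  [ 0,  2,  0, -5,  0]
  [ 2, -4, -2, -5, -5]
A Jordan chain for λ = -5 of length 2:
v_1 = (-2, 0, -2, 0, 2)ᵀ
v_2 = (1, 0, 0, 0, 0)ᵀ

Let N = A − (-5)·I. We want v_2 with N^2 v_2 = 0 but N^1 v_2 ≠ 0; then v_{j-1} := N · v_j for j = 2, …, 2.

Pick v_2 = (1, 0, 0, 0, 0)ᵀ.
Then v_1 = N · v_2 = (-2, 0, -2, 0, 2)ᵀ.

Sanity check: (A − (-5)·I) v_1 = (0, 0, 0, 0, 0)ᵀ = 0. ✓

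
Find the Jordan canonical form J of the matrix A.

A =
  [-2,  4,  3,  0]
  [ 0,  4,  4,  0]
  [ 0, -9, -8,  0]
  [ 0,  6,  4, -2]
J_3(-2) ⊕ J_1(-2)

The characteristic polynomial is
  det(x·I − A) = x^4 + 8*x^3 + 24*x^2 + 32*x + 16 = (x + 2)^4

Eigenvalues and multiplicities (the geometric multiplicity of λ is n − rank(A − λI), which equals the number of Jordan blocks for λ):
  λ = -2: algebraic multiplicity = 4, geometric multiplicity = 2

Determining the block sizes for each eigenvalue:
  λ = -2: with am = 4 and gm = 2, the partition is not yet determined (e.g. several partitions of 4 into 2 parts exist). Let N = A − (-2)·I. Computing rank(N^1) = 2, rank(N^2) = 1, rank(N^3) = 0; the number of blocks of size ≥ j is rank(N^{j−1}) − rank(N^j), giving [2, 1, 1]. So we have 1 block(s) of size 3, 1 block(s) of size 1 → block sizes [3, 1]

Assembling the blocks gives a Jordan form
J =
  [-2,  1,  0,  0]
  [ 0, -2,  1,  0]
  [ 0,  0, -2,  0]
  [ 0,  0,  0, -2]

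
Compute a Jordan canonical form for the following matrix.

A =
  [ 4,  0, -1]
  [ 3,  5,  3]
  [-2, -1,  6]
J_3(5)

The characteristic polynomial is
  det(x·I − A) = x^3 - 15*x^2 + 75*x - 125 = (x - 5)^3

Eigenvalues and multiplicities (the geometric multiplicity of λ is n − rank(A − λI), which equals the number of Jordan blocks for λ):
  λ = 5: algebraic multiplicity = 3, geometric multiplicity = 1

Determining the block sizes for each eigenvalue:
  λ = 5: one block (gm = 1), so the single block has size am = 3 → block sizes [3]

Assembling the blocks gives a Jordan form
J =
  [5, 1, 0]
  [0, 5, 1]
  [0, 0, 5]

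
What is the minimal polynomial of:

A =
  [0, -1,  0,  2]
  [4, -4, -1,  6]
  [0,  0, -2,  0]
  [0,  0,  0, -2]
x^3 + 6*x^2 + 12*x + 8

The characteristic polynomial is χ_A(x) = (x + 2)^4, so the eigenvalues are known. The minimal polynomial is
  m_A(x) = Π_λ (x − λ)^{k_λ}
where k_λ is the size of the *largest* Jordan block for λ (equivalently, the smallest k with (A − λI)^k v = 0 for every generalised eigenvector v of λ).

  λ = -2: largest Jordan block has size 3, contributing (x + 2)^3

So m_A(x) = (x + 2)^3 = x^3 + 6*x^2 + 12*x + 8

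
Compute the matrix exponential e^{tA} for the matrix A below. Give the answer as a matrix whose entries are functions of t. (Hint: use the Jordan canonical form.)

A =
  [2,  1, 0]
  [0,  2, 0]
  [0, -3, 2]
e^{tA} =
  [exp(2*t), t*exp(2*t), 0]
  [0, exp(2*t), 0]
  [0, -3*t*exp(2*t), exp(2*t)]

Strategy: write A = P · J · P⁻¹ where J is a Jordan canonical form, so e^{tA} = P · e^{tJ} · P⁻¹, and e^{tJ} can be computed block-by-block.

A has Jordan form
J =
  [2, 1, 0]
  [0, 2, 0]
  [0, 0, 2]
(up to reordering of blocks).

Per-block formulas:
  For a 2×2 Jordan block J_2(2): exp(t · J_2(2)) = e^(2t)·(I + t·N), where N is the 2×2 nilpotent shift.
  For a 1×1 block at λ = 2: exp(t · [2]) = [e^(2t)].

After assembling e^{tJ} and conjugating by P, we get:

e^{tA} =
  [exp(2*t), t*exp(2*t), 0]
  [0, exp(2*t), 0]
  [0, -3*t*exp(2*t), exp(2*t)]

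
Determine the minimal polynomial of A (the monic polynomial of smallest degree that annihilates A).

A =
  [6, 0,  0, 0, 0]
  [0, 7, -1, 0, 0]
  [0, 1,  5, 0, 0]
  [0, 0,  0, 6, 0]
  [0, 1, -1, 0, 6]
x^2 - 12*x + 36

The characteristic polynomial is χ_A(x) = (x - 6)^5, so the eigenvalues are known. The minimal polynomial is
  m_A(x) = Π_λ (x − λ)^{k_λ}
where k_λ is the size of the *largest* Jordan block for λ (equivalently, the smallest k with (A − λI)^k v = 0 for every generalised eigenvector v of λ).

  λ = 6: largest Jordan block has size 2, contributing (x − 6)^2

So m_A(x) = (x - 6)^2 = x^2 - 12*x + 36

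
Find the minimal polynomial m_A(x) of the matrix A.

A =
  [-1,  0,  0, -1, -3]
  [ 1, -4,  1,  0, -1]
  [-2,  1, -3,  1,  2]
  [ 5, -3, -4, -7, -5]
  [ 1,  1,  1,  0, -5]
x^3 + 12*x^2 + 48*x + 64

The characteristic polynomial is χ_A(x) = (x + 4)^5, so the eigenvalues are known. The minimal polynomial is
  m_A(x) = Π_λ (x − λ)^{k_λ}
where k_λ is the size of the *largest* Jordan block for λ (equivalently, the smallest k with (A − λI)^k v = 0 for every generalised eigenvector v of λ).

  λ = -4: largest Jordan block has size 3, contributing (x + 4)^3

So m_A(x) = (x + 4)^3 = x^3 + 12*x^2 + 48*x + 64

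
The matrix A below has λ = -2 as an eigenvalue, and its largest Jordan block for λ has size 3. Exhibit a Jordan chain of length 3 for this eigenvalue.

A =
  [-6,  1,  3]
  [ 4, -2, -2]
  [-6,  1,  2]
A Jordan chain for λ = -2 of length 3:
v_1 = (2, -4, 4)ᵀ
v_2 = (-4, 4, -6)ᵀ
v_3 = (1, 0, 0)ᵀ

Let N = A − (-2)·I. We want v_3 with N^3 v_3 = 0 but N^2 v_3 ≠ 0; then v_{j-1} := N · v_j for j = 3, …, 2.

Pick v_3 = (1, 0, 0)ᵀ.
Then v_2 = N · v_3 = (-4, 4, -6)ᵀ.
Then v_1 = N · v_2 = (2, -4, 4)ᵀ.

Sanity check: (A − (-2)·I) v_1 = (0, 0, 0)ᵀ = 0. ✓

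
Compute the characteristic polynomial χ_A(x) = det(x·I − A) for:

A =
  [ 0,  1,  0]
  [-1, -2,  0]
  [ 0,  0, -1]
x^3 + 3*x^2 + 3*x + 1

Expanding det(x·I − A) (e.g. by cofactor expansion or by noting that A is similar to its Jordan form J, which has the same characteristic polynomial as A) gives
  χ_A(x) = x^3 + 3*x^2 + 3*x + 1
which factors as (x + 1)^3. The eigenvalues (with algebraic multiplicities) are λ = -1 with multiplicity 3.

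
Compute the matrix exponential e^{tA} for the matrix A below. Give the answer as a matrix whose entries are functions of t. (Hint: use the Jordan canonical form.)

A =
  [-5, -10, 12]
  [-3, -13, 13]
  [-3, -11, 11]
e^{tA} =
  [-2*exp(-2*t) + 3*exp(-3*t), -2*t*exp(-2*t) - 8*exp(-2*t) + 8*exp(-3*t), 2*t*exp(-2*t) + 10*exp(-2*t) - 10*exp(-3*t)]
  [-3*exp(-2*t) + 3*exp(-3*t), -3*t*exp(-2*t) - 7*exp(-2*t) + 8*exp(-3*t), 3*t*exp(-2*t) + 10*exp(-2*t) - 10*exp(-3*t)]
  [-3*exp(-2*t) + 3*exp(-3*t), -3*t*exp(-2*t) - 8*exp(-2*t) + 8*exp(-3*t), 3*t*exp(-2*t) + 11*exp(-2*t) - 10*exp(-3*t)]

Strategy: write A = P · J · P⁻¹ where J is a Jordan canonical form, so e^{tA} = P · e^{tJ} · P⁻¹, and e^{tJ} can be computed block-by-block.

A has Jordan form
J =
  [-3,  0,  0]
  [ 0, -2,  1]
  [ 0,  0, -2]
(up to reordering of blocks).

Per-block formulas:
  For a 1×1 block at λ = -3: exp(t · [-3]) = [e^(-3t)].
  For a 2×2 Jordan block J_2(-2): exp(t · J_2(-2)) = e^(-2t)·(I + t·N), where N is the 2×2 nilpotent shift.

After assembling e^{tJ} and conjugating by P, we get:

e^{tA} =
  [-2*exp(-2*t) + 3*exp(-3*t), -2*t*exp(-2*t) - 8*exp(-2*t) + 8*exp(-3*t), 2*t*exp(-2*t) + 10*exp(-2*t) - 10*exp(-3*t)]
  [-3*exp(-2*t) + 3*exp(-3*t), -3*t*exp(-2*t) - 7*exp(-2*t) + 8*exp(-3*t), 3*t*exp(-2*t) + 10*exp(-2*t) - 10*exp(-3*t)]
  [-3*exp(-2*t) + 3*exp(-3*t), -3*t*exp(-2*t) - 8*exp(-2*t) + 8*exp(-3*t), 3*t*exp(-2*t) + 11*exp(-2*t) - 10*exp(-3*t)]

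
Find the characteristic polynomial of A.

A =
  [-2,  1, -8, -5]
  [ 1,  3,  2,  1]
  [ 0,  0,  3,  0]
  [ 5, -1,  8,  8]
x^4 - 12*x^3 + 54*x^2 - 108*x + 81

Expanding det(x·I − A) (e.g. by cofactor expansion or by noting that A is similar to its Jordan form J, which has the same characteristic polynomial as A) gives
  χ_A(x) = x^4 - 12*x^3 + 54*x^2 - 108*x + 81
which factors as (x - 3)^4. The eigenvalues (with algebraic multiplicities) are λ = 3 with multiplicity 4.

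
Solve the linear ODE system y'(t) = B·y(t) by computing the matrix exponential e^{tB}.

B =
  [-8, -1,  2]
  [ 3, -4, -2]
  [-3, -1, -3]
e^{tB} =
  [-3*t*exp(-5*t) + exp(-5*t), -t*exp(-5*t), 2*t*exp(-5*t)]
  [3*t*exp(-5*t), t*exp(-5*t) + exp(-5*t), -2*t*exp(-5*t)]
  [-3*t*exp(-5*t), -t*exp(-5*t), 2*t*exp(-5*t) + exp(-5*t)]

Strategy: write B = P · J · P⁻¹ where J is a Jordan canonical form, so e^{tB} = P · e^{tJ} · P⁻¹, and e^{tJ} can be computed block-by-block.

B has Jordan form
J =
  [-5,  1,  0]
  [ 0, -5,  0]
  [ 0,  0, -5]
(up to reordering of blocks).

Per-block formulas:
  For a 1×1 block at λ = -5: exp(t · [-5]) = [e^(-5t)].
  For a 2×2 Jordan block J_2(-5): exp(t · J_2(-5)) = e^(-5t)·(I + t·N), where N is the 2×2 nilpotent shift.

After assembling e^{tJ} and conjugating by P, we get:

e^{tB} =
  [-3*t*exp(-5*t) + exp(-5*t), -t*exp(-5*t), 2*t*exp(-5*t)]
  [3*t*exp(-5*t), t*exp(-5*t) + exp(-5*t), -2*t*exp(-5*t)]
  [-3*t*exp(-5*t), -t*exp(-5*t), 2*t*exp(-5*t) + exp(-5*t)]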